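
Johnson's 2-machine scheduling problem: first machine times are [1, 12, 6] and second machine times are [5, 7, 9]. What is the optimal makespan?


Apply Johnson's rule:
  Group 1 (a <= b): [(1, 1, 5), (3, 6, 9)]
  Group 2 (a > b): [(2, 12, 7)]
Optimal job order: [1, 3, 2]
Schedule:
  Job 1: M1 done at 1, M2 done at 6
  Job 3: M1 done at 7, M2 done at 16
  Job 2: M1 done at 19, M2 done at 26
Makespan = 26

26


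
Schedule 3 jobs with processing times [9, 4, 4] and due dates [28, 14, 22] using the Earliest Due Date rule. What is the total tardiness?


Sort by due date (EDD order): [(4, 14), (4, 22), (9, 28)]
Compute completion times and tardiness:
  Job 1: p=4, d=14, C=4, tardiness=max(0,4-14)=0
  Job 2: p=4, d=22, C=8, tardiness=max(0,8-22)=0
  Job 3: p=9, d=28, C=17, tardiness=max(0,17-28)=0
Total tardiness = 0

0


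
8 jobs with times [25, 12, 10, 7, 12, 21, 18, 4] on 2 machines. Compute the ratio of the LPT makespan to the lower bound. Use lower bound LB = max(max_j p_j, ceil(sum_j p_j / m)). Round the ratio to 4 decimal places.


LPT order: [25, 21, 18, 12, 12, 10, 7, 4]
Machine loads after assignment: [56, 53]
LPT makespan = 56
Lower bound = max(max_job, ceil(total/2)) = max(25, 55) = 55
Ratio = 56 / 55 = 1.0182

1.0182


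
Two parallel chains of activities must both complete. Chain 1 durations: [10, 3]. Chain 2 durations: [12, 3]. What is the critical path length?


Path A total = 10 + 3 = 13
Path B total = 12 + 3 = 15
Critical path = longest path = max(13, 15) = 15

15


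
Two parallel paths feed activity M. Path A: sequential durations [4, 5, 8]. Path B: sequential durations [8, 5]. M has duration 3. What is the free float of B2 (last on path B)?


ES(B2) = sum of predecessors on chain B = 8
EF(B2) = ES + duration = 8 + 5 = 13
Successor of B2 is M. ES(M) = max(sum(A), sum(B)) = max(17, 13) = 17
Free float = ES(successor) - EF(current) = 17 - 13 = 4

4


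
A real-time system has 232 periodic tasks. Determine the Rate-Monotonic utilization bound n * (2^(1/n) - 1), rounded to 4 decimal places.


Compute 2^(1/232) = 1.0029921710
Subtract 1: 1.0029921710 - 1 = 0.0029921710
Multiply by n: 232 * 0.0029921710 = 0.6941836720
Round to 4 dp: 0.6942

0.6942


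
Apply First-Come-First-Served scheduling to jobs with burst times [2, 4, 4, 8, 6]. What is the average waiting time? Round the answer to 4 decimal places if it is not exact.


FCFS order (as given): [2, 4, 4, 8, 6]
Waiting times:
  Job 1: wait = 0
  Job 2: wait = 2
  Job 3: wait = 6
  Job 4: wait = 10
  Job 5: wait = 18
Sum of waiting times = 36
Average waiting time = 36/5 = 7.2

7.2


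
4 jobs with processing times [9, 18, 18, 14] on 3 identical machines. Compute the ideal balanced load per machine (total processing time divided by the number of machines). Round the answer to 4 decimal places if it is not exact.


Total processing time = 9 + 18 + 18 + 14 = 59
Number of machines = 3
Ideal balanced load = 59 / 3 = 19.6667

19.6667


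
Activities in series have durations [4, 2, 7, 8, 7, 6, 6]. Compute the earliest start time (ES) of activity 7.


Activity 7 starts after activities 1 through 6 complete.
Predecessor durations: [4, 2, 7, 8, 7, 6]
ES = 4 + 2 + 7 + 8 + 7 + 6 = 34

34


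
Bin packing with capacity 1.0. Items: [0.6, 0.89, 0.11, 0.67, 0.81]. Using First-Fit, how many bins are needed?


Place items sequentially using First-Fit:
  Item 0.6 -> new Bin 1
  Item 0.89 -> new Bin 2
  Item 0.11 -> Bin 1 (now 0.71)
  Item 0.67 -> new Bin 3
  Item 0.81 -> new Bin 4
Total bins used = 4

4


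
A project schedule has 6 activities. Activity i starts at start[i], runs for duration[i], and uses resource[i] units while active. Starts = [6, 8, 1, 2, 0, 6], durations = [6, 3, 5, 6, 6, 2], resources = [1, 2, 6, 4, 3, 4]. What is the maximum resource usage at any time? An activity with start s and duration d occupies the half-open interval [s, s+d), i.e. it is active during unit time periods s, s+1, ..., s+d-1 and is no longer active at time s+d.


Each activity i is active on [start_i, start_i + duration_i).
Compute total resource usage per time slot:
  t=0: active resources = [3], total = 3
  t=1: active resources = [6, 3], total = 9
  t=2: active resources = [6, 4, 3], total = 13
  t=3: active resources = [6, 4, 3], total = 13
  t=4: active resources = [6, 4, 3], total = 13
  t=5: active resources = [6, 4, 3], total = 13
  t=6: active resources = [1, 4, 4], total = 9
  t=7: active resources = [1, 4, 4], total = 9
  t=8: active resources = [1, 2], total = 3
  t=9: active resources = [1, 2], total = 3
  t=10: active resources = [1, 2], total = 3
  t=11: active resources = [1], total = 1
Peak resource demand = 13

13


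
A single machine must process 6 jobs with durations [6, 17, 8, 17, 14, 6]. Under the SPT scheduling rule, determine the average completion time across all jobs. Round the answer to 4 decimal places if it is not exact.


Sort jobs by processing time (SPT order): [6, 6, 8, 14, 17, 17]
Compute completion times sequentially:
  Job 1: processing = 6, completes at 6
  Job 2: processing = 6, completes at 12
  Job 3: processing = 8, completes at 20
  Job 4: processing = 14, completes at 34
  Job 5: processing = 17, completes at 51
  Job 6: processing = 17, completes at 68
Sum of completion times = 191
Average completion time = 191/6 = 31.8333

31.8333


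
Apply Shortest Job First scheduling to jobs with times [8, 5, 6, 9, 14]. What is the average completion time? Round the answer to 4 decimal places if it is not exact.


SJF order (ascending): [5, 6, 8, 9, 14]
Completion times:
  Job 1: burst=5, C=5
  Job 2: burst=6, C=11
  Job 3: burst=8, C=19
  Job 4: burst=9, C=28
  Job 5: burst=14, C=42
Average completion = 105/5 = 21.0

21.0


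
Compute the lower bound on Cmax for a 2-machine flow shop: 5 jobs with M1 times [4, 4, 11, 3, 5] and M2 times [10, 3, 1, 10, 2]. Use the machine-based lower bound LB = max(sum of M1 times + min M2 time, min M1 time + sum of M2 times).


LB1 = sum(M1 times) + min(M2 times) = 27 + 1 = 28
LB2 = min(M1 times) + sum(M2 times) = 3 + 26 = 29
Lower bound = max(LB1, LB2) = max(28, 29) = 29

29


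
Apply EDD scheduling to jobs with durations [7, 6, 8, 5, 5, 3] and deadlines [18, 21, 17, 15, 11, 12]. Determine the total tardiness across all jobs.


Sort by due date (EDD order): [(5, 11), (3, 12), (5, 15), (8, 17), (7, 18), (6, 21)]
Compute completion times and tardiness:
  Job 1: p=5, d=11, C=5, tardiness=max(0,5-11)=0
  Job 2: p=3, d=12, C=8, tardiness=max(0,8-12)=0
  Job 3: p=5, d=15, C=13, tardiness=max(0,13-15)=0
  Job 4: p=8, d=17, C=21, tardiness=max(0,21-17)=4
  Job 5: p=7, d=18, C=28, tardiness=max(0,28-18)=10
  Job 6: p=6, d=21, C=34, tardiness=max(0,34-21)=13
Total tardiness = 27

27


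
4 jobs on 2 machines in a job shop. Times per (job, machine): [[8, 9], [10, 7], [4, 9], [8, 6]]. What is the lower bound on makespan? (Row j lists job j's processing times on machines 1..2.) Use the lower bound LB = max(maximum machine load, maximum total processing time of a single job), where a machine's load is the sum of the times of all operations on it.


Machine loads:
  Machine 1: 8 + 10 + 4 + 8 = 30
  Machine 2: 9 + 7 + 9 + 6 = 31
Max machine load = 31
Job totals:
  Job 1: 17
  Job 2: 17
  Job 3: 13
  Job 4: 14
Max job total = 17
Lower bound = max(31, 17) = 31

31


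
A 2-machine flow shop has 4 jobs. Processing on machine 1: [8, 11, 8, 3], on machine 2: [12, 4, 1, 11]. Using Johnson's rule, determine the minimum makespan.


Apply Johnson's rule:
  Group 1 (a <= b): [(4, 3, 11), (1, 8, 12)]
  Group 2 (a > b): [(2, 11, 4), (3, 8, 1)]
Optimal job order: [4, 1, 2, 3]
Schedule:
  Job 4: M1 done at 3, M2 done at 14
  Job 1: M1 done at 11, M2 done at 26
  Job 2: M1 done at 22, M2 done at 30
  Job 3: M1 done at 30, M2 done at 31
Makespan = 31

31


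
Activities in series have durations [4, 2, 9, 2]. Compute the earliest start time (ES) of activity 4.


Activity 4 starts after activities 1 through 3 complete.
Predecessor durations: [4, 2, 9]
ES = 4 + 2 + 9 = 15

15


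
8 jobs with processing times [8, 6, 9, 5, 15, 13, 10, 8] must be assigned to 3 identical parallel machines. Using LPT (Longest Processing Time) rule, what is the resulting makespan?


Sort jobs in decreasing order (LPT): [15, 13, 10, 9, 8, 8, 6, 5]
Assign each job to the least loaded machine:
  Machine 1: jobs [15, 8], load = 23
  Machine 2: jobs [13, 8, 5], load = 26
  Machine 3: jobs [10, 9, 6], load = 25
Makespan = max load = 26

26


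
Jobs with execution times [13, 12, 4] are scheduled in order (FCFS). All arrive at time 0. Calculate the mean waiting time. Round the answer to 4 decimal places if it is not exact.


FCFS order (as given): [13, 12, 4]
Waiting times:
  Job 1: wait = 0
  Job 2: wait = 13
  Job 3: wait = 25
Sum of waiting times = 38
Average waiting time = 38/3 = 12.6667

12.6667


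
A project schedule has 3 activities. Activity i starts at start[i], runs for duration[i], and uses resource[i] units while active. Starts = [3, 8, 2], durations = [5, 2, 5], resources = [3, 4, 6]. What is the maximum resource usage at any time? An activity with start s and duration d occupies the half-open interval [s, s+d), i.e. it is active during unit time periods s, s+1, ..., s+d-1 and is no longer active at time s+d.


Each activity i is active on [start_i, start_i + duration_i).
Compute total resource usage per time slot:
  t=0: active resources = [], total = 0
  t=1: active resources = [], total = 0
  t=2: active resources = [6], total = 6
  t=3: active resources = [3, 6], total = 9
  t=4: active resources = [3, 6], total = 9
  t=5: active resources = [3, 6], total = 9
  t=6: active resources = [3, 6], total = 9
  t=7: active resources = [3], total = 3
  t=8: active resources = [4], total = 4
  t=9: active resources = [4], total = 4
Peak resource demand = 9

9


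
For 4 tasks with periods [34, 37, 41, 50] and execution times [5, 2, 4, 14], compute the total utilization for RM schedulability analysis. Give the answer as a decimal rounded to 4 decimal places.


Compute individual utilizations (exact fractions):
  Task 1: C/T = 5/34 (approx. 0.1471)
  Task 2: C/T = 2/37 (approx. 0.0541)
  Task 3: C/T = 4/41 (approx. 0.0976)
  Task 4: C/T = 14/50 = 7/25 (approx. 0.28)
Total utilization U = 5/34 + 2/37 + 4/41 + 7/25 = 746171/1289450
Rounded to 4 decimal places: U = 0.5787
RM (Liu & Layland) bound for 4 tasks = 0.756828; compare with U = 746171/1289450 (approx. 0.578674)
U <= bound, so schedulable by RM sufficient condition.

0.5787


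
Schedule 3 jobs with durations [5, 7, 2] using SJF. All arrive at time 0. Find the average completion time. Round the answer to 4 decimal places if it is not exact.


SJF order (ascending): [2, 5, 7]
Completion times:
  Job 1: burst=2, C=2
  Job 2: burst=5, C=7
  Job 3: burst=7, C=14
Average completion = 23/3 = 7.6667

7.6667


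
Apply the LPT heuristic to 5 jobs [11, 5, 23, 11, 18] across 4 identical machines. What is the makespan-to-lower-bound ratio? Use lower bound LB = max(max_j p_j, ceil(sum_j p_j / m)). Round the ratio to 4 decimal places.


LPT order: [23, 18, 11, 11, 5]
Machine loads after assignment: [23, 18, 16, 11]
LPT makespan = 23
Lower bound = max(max_job, ceil(total/4)) = max(23, 17) = 23
Ratio = 23 / 23 = 1.0

1.0


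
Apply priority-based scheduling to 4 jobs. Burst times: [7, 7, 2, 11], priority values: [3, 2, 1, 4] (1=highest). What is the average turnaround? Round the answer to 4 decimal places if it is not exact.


Sort by priority (ascending = highest first):
Order: [(1, 2), (2, 7), (3, 7), (4, 11)]
Completion times:
  Priority 1, burst=2, C=2
  Priority 2, burst=7, C=9
  Priority 3, burst=7, C=16
  Priority 4, burst=11, C=27
Average turnaround = 54/4 = 13.5

13.5


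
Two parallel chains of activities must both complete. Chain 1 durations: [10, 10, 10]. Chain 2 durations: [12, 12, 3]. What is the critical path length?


Path A total = 10 + 10 + 10 = 30
Path B total = 12 + 12 + 3 = 27
Critical path = longest path = max(30, 27) = 30

30


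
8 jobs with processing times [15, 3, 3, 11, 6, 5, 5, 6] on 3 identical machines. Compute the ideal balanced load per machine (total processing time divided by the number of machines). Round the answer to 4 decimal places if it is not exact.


Total processing time = 15 + 3 + 3 + 11 + 6 + 5 + 5 + 6 = 54
Number of machines = 3
Ideal balanced load = 54 / 3 = 18.0

18.0


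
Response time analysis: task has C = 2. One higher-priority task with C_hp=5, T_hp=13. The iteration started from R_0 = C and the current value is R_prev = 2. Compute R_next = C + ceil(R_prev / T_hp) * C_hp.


R_next = C + ceil(R_prev / T_hp) * C_hp
ceil(2 / 13) = ceil(0.1538) = 1
Interference = 1 * 5 = 5
R_next = 2 + 5 = 7

7


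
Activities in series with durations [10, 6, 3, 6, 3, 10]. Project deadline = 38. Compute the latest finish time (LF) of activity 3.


LF(activity 3) = deadline - sum of successor durations
Successors: activities 4 through 6 with durations [6, 3, 10]
Sum of successor durations = 19
LF = 38 - 19 = 19

19


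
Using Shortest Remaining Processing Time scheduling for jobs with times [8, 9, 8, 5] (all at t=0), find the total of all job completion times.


Since all jobs arrive at t=0, SRPT equals SPT ordering.
SPT order: [5, 8, 8, 9]
Completion times:
  Job 1: p=5, C=5
  Job 2: p=8, C=13
  Job 3: p=8, C=21
  Job 4: p=9, C=30
Total completion time = 5 + 13 + 21 + 30 = 69

69


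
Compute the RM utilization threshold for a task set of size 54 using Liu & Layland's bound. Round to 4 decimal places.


Compute 2^(1/54) = 1.0129187947
Subtract 1: 1.0129187947 - 1 = 0.0129187947
Multiply by n: 54 * 0.0129187947 = 0.6976149138
Round to 4 dp: 0.6976

0.6976


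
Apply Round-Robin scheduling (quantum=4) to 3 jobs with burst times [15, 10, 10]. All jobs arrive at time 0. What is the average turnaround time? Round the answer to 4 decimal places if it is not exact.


Time quantum = 4
Execution trace:
  J1 runs 4 units, time = 4
  J2 runs 4 units, time = 8
  J3 runs 4 units, time = 12
  J1 runs 4 units, time = 16
  J2 runs 4 units, time = 20
  J3 runs 4 units, time = 24
  J1 runs 4 units, time = 28
  J2 runs 2 units, time = 30
  J3 runs 2 units, time = 32
  J1 runs 3 units, time = 35
Finish times: [35, 30, 32]
Average turnaround = 97/3 = 32.3333

32.3333


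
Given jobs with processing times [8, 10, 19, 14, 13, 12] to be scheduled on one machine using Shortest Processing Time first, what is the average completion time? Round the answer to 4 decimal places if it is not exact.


Sort jobs by processing time (SPT order): [8, 10, 12, 13, 14, 19]
Compute completion times sequentially:
  Job 1: processing = 8, completes at 8
  Job 2: processing = 10, completes at 18
  Job 3: processing = 12, completes at 30
  Job 4: processing = 13, completes at 43
  Job 5: processing = 14, completes at 57
  Job 6: processing = 19, completes at 76
Sum of completion times = 232
Average completion time = 232/6 = 38.6667

38.6667


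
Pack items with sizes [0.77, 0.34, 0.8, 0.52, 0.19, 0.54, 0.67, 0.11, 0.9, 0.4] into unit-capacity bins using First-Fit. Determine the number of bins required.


Place items sequentially using First-Fit:
  Item 0.77 -> new Bin 1
  Item 0.34 -> new Bin 2
  Item 0.8 -> new Bin 3
  Item 0.52 -> Bin 2 (now 0.86)
  Item 0.19 -> Bin 1 (now 0.96)
  Item 0.54 -> new Bin 4
  Item 0.67 -> new Bin 5
  Item 0.11 -> Bin 2 (now 0.97)
  Item 0.9 -> new Bin 6
  Item 0.4 -> Bin 4 (now 0.94)
Total bins used = 6

6


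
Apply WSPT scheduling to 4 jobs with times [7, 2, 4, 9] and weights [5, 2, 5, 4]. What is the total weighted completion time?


Compute p/w ratios and sort ascending (WSPT): [(4, 5), (2, 2), (7, 5), (9, 4)]
Compute weighted completion times:
  Job (p=4,w=5): C=4, w*C=5*4=20
  Job (p=2,w=2): C=6, w*C=2*6=12
  Job (p=7,w=5): C=13, w*C=5*13=65
  Job (p=9,w=4): C=22, w*C=4*22=88
Total weighted completion time = 185

185


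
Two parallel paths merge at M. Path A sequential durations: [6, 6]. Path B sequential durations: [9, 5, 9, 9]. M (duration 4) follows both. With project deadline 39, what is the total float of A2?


Forward pass: ES(A2) = sum of predecessors on chain A = 6
EF = ES + duration = 6 + 6 = 12
Backward pass: LF(M) = deadline = 39; LS(M) = 39 - 4 = 35
LF(A2) = LS(M) - sum(successors on chain A) = 35 - 0 = 35
LS = LF - duration = 35 - 6 = 29
Total float = LS - ES = 29 - 6 = 23

23


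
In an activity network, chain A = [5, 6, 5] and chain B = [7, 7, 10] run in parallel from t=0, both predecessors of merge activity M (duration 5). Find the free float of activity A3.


ES(A3) = sum of predecessors on chain A = 11
EF(A3) = ES + duration = 11 + 5 = 16
Successor of A3 is M. ES(M) = max(sum(A), sum(B)) = max(16, 24) = 24
Free float = ES(successor) - EF(current) = 24 - 16 = 8

8


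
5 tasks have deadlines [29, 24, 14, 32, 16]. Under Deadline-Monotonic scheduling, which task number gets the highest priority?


Sort tasks by relative deadline (ascending):
  Task 3: deadline = 14
  Task 5: deadline = 16
  Task 2: deadline = 24
  Task 1: deadline = 29
  Task 4: deadline = 32
Priority order (highest first): [3, 5, 2, 1, 4]
Highest priority task = 3

3


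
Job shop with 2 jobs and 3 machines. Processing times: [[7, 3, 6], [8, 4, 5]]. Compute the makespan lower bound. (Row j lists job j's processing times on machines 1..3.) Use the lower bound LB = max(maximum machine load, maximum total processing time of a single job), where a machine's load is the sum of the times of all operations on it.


Machine loads:
  Machine 1: 7 + 8 = 15
  Machine 2: 3 + 4 = 7
  Machine 3: 6 + 5 = 11
Max machine load = 15
Job totals:
  Job 1: 16
  Job 2: 17
Max job total = 17
Lower bound = max(15, 17) = 17

17


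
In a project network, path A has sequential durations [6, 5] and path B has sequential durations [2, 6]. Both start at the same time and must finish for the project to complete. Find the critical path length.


Path A total = 6 + 5 = 11
Path B total = 2 + 6 = 8
Critical path = longest path = max(11, 8) = 11

11


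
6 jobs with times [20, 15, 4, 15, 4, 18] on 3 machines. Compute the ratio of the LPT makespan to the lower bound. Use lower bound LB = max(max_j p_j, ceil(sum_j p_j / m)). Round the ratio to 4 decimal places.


LPT order: [20, 18, 15, 15, 4, 4]
Machine loads after assignment: [24, 22, 30]
LPT makespan = 30
Lower bound = max(max_job, ceil(total/3)) = max(20, 26) = 26
Ratio = 30 / 26 = 1.1538

1.1538


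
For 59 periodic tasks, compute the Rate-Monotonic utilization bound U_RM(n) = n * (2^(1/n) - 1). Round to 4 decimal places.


Compute 2^(1/59) = 1.0118175391
Subtract 1: 1.0118175391 - 1 = 0.0118175391
Multiply by n: 59 * 0.0118175391 = 0.6972348069
Round to 4 dp: 0.6972

0.6972


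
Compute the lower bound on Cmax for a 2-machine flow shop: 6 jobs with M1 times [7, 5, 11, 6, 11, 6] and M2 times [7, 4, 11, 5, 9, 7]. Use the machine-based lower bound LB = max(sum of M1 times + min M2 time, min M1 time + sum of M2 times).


LB1 = sum(M1 times) + min(M2 times) = 46 + 4 = 50
LB2 = min(M1 times) + sum(M2 times) = 5 + 43 = 48
Lower bound = max(LB1, LB2) = max(50, 48) = 50

50


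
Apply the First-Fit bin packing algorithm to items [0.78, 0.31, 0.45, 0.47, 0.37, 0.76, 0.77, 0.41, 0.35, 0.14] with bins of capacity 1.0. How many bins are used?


Place items sequentially using First-Fit:
  Item 0.78 -> new Bin 1
  Item 0.31 -> new Bin 2
  Item 0.45 -> Bin 2 (now 0.76)
  Item 0.47 -> new Bin 3
  Item 0.37 -> Bin 3 (now 0.84)
  Item 0.76 -> new Bin 4
  Item 0.77 -> new Bin 5
  Item 0.41 -> new Bin 6
  Item 0.35 -> Bin 6 (now 0.76)
  Item 0.14 -> Bin 1 (now 0.92)
Total bins used = 6

6


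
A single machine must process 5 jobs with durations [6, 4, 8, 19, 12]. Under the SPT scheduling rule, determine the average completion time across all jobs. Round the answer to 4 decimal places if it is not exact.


Sort jobs by processing time (SPT order): [4, 6, 8, 12, 19]
Compute completion times sequentially:
  Job 1: processing = 4, completes at 4
  Job 2: processing = 6, completes at 10
  Job 3: processing = 8, completes at 18
  Job 4: processing = 12, completes at 30
  Job 5: processing = 19, completes at 49
Sum of completion times = 111
Average completion time = 111/5 = 22.2

22.2


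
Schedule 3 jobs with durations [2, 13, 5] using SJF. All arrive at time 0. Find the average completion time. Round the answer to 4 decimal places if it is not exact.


SJF order (ascending): [2, 5, 13]
Completion times:
  Job 1: burst=2, C=2
  Job 2: burst=5, C=7
  Job 3: burst=13, C=20
Average completion = 29/3 = 9.6667

9.6667


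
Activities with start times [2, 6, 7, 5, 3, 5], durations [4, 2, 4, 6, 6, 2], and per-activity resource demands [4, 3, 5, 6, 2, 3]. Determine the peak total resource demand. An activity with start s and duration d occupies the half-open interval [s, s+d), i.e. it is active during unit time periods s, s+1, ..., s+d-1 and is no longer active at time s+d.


Each activity i is active on [start_i, start_i + duration_i).
Compute total resource usage per time slot:
  t=0: active resources = [], total = 0
  t=1: active resources = [], total = 0
  t=2: active resources = [4], total = 4
  t=3: active resources = [4, 2], total = 6
  t=4: active resources = [4, 2], total = 6
  t=5: active resources = [4, 6, 2, 3], total = 15
  t=6: active resources = [3, 6, 2, 3], total = 14
  t=7: active resources = [3, 5, 6, 2], total = 16
  t=8: active resources = [5, 6, 2], total = 13
  t=9: active resources = [5, 6], total = 11
  t=10: active resources = [5, 6], total = 11
Peak resource demand = 16

16


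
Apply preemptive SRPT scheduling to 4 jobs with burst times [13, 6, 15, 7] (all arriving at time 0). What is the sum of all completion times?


Since all jobs arrive at t=0, SRPT equals SPT ordering.
SPT order: [6, 7, 13, 15]
Completion times:
  Job 1: p=6, C=6
  Job 2: p=7, C=13
  Job 3: p=13, C=26
  Job 4: p=15, C=41
Total completion time = 6 + 13 + 26 + 41 = 86

86


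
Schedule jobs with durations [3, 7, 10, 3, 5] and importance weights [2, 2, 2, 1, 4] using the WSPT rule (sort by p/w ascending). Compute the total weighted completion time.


Compute p/w ratios and sort ascending (WSPT): [(5, 4), (3, 2), (3, 1), (7, 2), (10, 2)]
Compute weighted completion times:
  Job (p=5,w=4): C=5, w*C=4*5=20
  Job (p=3,w=2): C=8, w*C=2*8=16
  Job (p=3,w=1): C=11, w*C=1*11=11
  Job (p=7,w=2): C=18, w*C=2*18=36
  Job (p=10,w=2): C=28, w*C=2*28=56
Total weighted completion time = 139

139


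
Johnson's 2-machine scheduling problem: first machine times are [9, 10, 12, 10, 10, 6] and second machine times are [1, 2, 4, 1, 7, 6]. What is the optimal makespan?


Apply Johnson's rule:
  Group 1 (a <= b): [(6, 6, 6)]
  Group 2 (a > b): [(5, 10, 7), (3, 12, 4), (2, 10, 2), (1, 9, 1), (4, 10, 1)]
Optimal job order: [6, 5, 3, 2, 1, 4]
Schedule:
  Job 6: M1 done at 6, M2 done at 12
  Job 5: M1 done at 16, M2 done at 23
  Job 3: M1 done at 28, M2 done at 32
  Job 2: M1 done at 38, M2 done at 40
  Job 1: M1 done at 47, M2 done at 48
  Job 4: M1 done at 57, M2 done at 58
Makespan = 58

58


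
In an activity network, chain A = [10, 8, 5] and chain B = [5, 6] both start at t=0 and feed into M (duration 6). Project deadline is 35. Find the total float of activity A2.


Forward pass: ES(A2) = sum of predecessors on chain A = 10
EF = ES + duration = 10 + 8 = 18
Backward pass: LF(M) = deadline = 35; LS(M) = 35 - 6 = 29
LF(A2) = LS(M) - sum(successors on chain A) = 29 - 5 = 24
LS = LF - duration = 24 - 8 = 16
Total float = LS - ES = 16 - 10 = 6

6


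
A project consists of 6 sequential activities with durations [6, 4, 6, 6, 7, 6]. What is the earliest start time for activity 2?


Activity 2 starts after activities 1 through 1 complete.
Predecessor durations: [6]
ES = 6 = 6

6


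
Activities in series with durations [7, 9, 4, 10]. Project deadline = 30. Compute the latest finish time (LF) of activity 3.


LF(activity 3) = deadline - sum of successor durations
Successors: activities 4 through 4 with durations [10]
Sum of successor durations = 10
LF = 30 - 10 = 20

20


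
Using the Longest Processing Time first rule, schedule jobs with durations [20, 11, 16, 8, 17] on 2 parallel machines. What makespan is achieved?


Sort jobs in decreasing order (LPT): [20, 17, 16, 11, 8]
Assign each job to the least loaded machine:
  Machine 1: jobs [20, 11, 8], load = 39
  Machine 2: jobs [17, 16], load = 33
Makespan = max load = 39

39


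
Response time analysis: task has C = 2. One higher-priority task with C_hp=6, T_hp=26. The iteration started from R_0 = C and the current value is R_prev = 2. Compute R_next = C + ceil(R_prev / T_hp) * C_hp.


R_next = C + ceil(R_prev / T_hp) * C_hp
ceil(2 / 26) = ceil(0.0769) = 1
Interference = 1 * 6 = 6
R_next = 2 + 6 = 8

8


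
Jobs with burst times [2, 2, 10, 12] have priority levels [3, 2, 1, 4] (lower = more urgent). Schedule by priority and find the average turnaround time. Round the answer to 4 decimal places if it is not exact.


Sort by priority (ascending = highest first):
Order: [(1, 10), (2, 2), (3, 2), (4, 12)]
Completion times:
  Priority 1, burst=10, C=10
  Priority 2, burst=2, C=12
  Priority 3, burst=2, C=14
  Priority 4, burst=12, C=26
Average turnaround = 62/4 = 15.5

15.5


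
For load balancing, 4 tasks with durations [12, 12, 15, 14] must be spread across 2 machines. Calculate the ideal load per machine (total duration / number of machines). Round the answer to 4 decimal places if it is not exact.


Total processing time = 12 + 12 + 15 + 14 = 53
Number of machines = 2
Ideal balanced load = 53 / 2 = 26.5

26.5


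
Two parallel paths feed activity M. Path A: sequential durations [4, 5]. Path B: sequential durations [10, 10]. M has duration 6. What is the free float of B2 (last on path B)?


ES(B2) = sum of predecessors on chain B = 10
EF(B2) = ES + duration = 10 + 10 = 20
Successor of B2 is M. ES(M) = max(sum(A), sum(B)) = max(9, 20) = 20
Free float = ES(successor) - EF(current) = 20 - 20 = 0

0


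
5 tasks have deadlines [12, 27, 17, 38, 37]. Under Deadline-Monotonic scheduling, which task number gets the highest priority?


Sort tasks by relative deadline (ascending):
  Task 1: deadline = 12
  Task 3: deadline = 17
  Task 2: deadline = 27
  Task 5: deadline = 37
  Task 4: deadline = 38
Priority order (highest first): [1, 3, 2, 5, 4]
Highest priority task = 1

1


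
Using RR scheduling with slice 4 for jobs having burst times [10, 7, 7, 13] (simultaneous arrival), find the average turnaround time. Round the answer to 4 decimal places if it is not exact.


Time quantum = 4
Execution trace:
  J1 runs 4 units, time = 4
  J2 runs 4 units, time = 8
  J3 runs 4 units, time = 12
  J4 runs 4 units, time = 16
  J1 runs 4 units, time = 20
  J2 runs 3 units, time = 23
  J3 runs 3 units, time = 26
  J4 runs 4 units, time = 30
  J1 runs 2 units, time = 32
  J4 runs 4 units, time = 36
  J4 runs 1 units, time = 37
Finish times: [32, 23, 26, 37]
Average turnaround = 118/4 = 29.5

29.5


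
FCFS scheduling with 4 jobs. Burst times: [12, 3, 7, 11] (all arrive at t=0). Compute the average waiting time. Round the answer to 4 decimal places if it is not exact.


FCFS order (as given): [12, 3, 7, 11]
Waiting times:
  Job 1: wait = 0
  Job 2: wait = 12
  Job 3: wait = 15
  Job 4: wait = 22
Sum of waiting times = 49
Average waiting time = 49/4 = 12.25

12.25


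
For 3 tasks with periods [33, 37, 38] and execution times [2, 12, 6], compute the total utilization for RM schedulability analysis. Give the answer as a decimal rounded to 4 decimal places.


Compute individual utilizations (exact fractions):
  Task 1: C/T = 2/33 (approx. 0.0606)
  Task 2: C/T = 12/37 (approx. 0.3243)
  Task 3: C/T = 6/38 = 3/19 (approx. 0.1579)
Total utilization U = 2/33 + 12/37 + 3/19 = 12593/23199
Rounded to 4 decimal places: U = 0.5428
RM (Liu & Layland) bound for 3 tasks = 0.779763; compare with U = 12593/23199 (approx. 0.542825)
U <= bound, so schedulable by RM sufficient condition.

0.5428


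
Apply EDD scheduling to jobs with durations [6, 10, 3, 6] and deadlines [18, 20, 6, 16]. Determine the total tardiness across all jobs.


Sort by due date (EDD order): [(3, 6), (6, 16), (6, 18), (10, 20)]
Compute completion times and tardiness:
  Job 1: p=3, d=6, C=3, tardiness=max(0,3-6)=0
  Job 2: p=6, d=16, C=9, tardiness=max(0,9-16)=0
  Job 3: p=6, d=18, C=15, tardiness=max(0,15-18)=0
  Job 4: p=10, d=20, C=25, tardiness=max(0,25-20)=5
Total tardiness = 5

5


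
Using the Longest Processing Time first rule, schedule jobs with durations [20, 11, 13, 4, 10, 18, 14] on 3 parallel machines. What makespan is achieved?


Sort jobs in decreasing order (LPT): [20, 18, 14, 13, 11, 10, 4]
Assign each job to the least loaded machine:
  Machine 1: jobs [20, 10], load = 30
  Machine 2: jobs [18, 11], load = 29
  Machine 3: jobs [14, 13, 4], load = 31
Makespan = max load = 31

31


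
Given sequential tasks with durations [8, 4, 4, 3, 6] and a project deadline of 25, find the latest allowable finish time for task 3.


LF(activity 3) = deadline - sum of successor durations
Successors: activities 4 through 5 with durations [3, 6]
Sum of successor durations = 9
LF = 25 - 9 = 16

16


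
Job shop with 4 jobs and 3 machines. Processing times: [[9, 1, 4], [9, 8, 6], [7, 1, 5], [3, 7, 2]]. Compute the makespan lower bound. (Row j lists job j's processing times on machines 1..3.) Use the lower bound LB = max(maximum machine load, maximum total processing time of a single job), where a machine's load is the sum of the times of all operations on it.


Machine loads:
  Machine 1: 9 + 9 + 7 + 3 = 28
  Machine 2: 1 + 8 + 1 + 7 = 17
  Machine 3: 4 + 6 + 5 + 2 = 17
Max machine load = 28
Job totals:
  Job 1: 14
  Job 2: 23
  Job 3: 13
  Job 4: 12
Max job total = 23
Lower bound = max(28, 23) = 28

28


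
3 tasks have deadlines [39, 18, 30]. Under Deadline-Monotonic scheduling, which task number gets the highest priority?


Sort tasks by relative deadline (ascending):
  Task 2: deadline = 18
  Task 3: deadline = 30
  Task 1: deadline = 39
Priority order (highest first): [2, 3, 1]
Highest priority task = 2

2


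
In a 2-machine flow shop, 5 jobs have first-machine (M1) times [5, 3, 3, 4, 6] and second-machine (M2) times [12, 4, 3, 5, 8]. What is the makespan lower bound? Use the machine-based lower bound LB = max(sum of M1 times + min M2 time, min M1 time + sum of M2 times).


LB1 = sum(M1 times) + min(M2 times) = 21 + 3 = 24
LB2 = min(M1 times) + sum(M2 times) = 3 + 32 = 35
Lower bound = max(LB1, LB2) = max(24, 35) = 35

35


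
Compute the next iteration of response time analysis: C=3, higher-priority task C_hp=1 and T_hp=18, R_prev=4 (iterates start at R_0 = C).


R_next = C + ceil(R_prev / T_hp) * C_hp
ceil(4 / 18) = ceil(0.2222) = 1
Interference = 1 * 1 = 1
R_next = 3 + 1 = 4
R_next = R_prev, so the iteration has converged (response time = 4).

4


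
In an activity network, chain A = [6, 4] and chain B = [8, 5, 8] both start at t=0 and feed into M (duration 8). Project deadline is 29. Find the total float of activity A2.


Forward pass: ES(A2) = sum of predecessors on chain A = 6
EF = ES + duration = 6 + 4 = 10
Backward pass: LF(M) = deadline = 29; LS(M) = 29 - 8 = 21
LF(A2) = LS(M) - sum(successors on chain A) = 21 - 0 = 21
LS = LF - duration = 21 - 4 = 17
Total float = LS - ES = 17 - 6 = 11

11


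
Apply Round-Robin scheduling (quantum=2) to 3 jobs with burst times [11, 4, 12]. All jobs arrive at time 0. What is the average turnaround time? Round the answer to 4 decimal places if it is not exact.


Time quantum = 2
Execution trace:
  J1 runs 2 units, time = 2
  J2 runs 2 units, time = 4
  J3 runs 2 units, time = 6
  J1 runs 2 units, time = 8
  J2 runs 2 units, time = 10
  J3 runs 2 units, time = 12
  J1 runs 2 units, time = 14
  J3 runs 2 units, time = 16
  J1 runs 2 units, time = 18
  J3 runs 2 units, time = 20
  J1 runs 2 units, time = 22
  J3 runs 2 units, time = 24
  J1 runs 1 units, time = 25
  J3 runs 2 units, time = 27
Finish times: [25, 10, 27]
Average turnaround = 62/3 = 20.6667

20.6667


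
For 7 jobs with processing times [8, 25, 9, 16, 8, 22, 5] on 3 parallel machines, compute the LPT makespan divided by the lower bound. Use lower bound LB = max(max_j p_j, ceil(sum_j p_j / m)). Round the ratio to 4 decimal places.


LPT order: [25, 22, 16, 9, 8, 8, 5]
Machine loads after assignment: [33, 30, 30]
LPT makespan = 33
Lower bound = max(max_job, ceil(total/3)) = max(25, 31) = 31
Ratio = 33 / 31 = 1.0645

1.0645


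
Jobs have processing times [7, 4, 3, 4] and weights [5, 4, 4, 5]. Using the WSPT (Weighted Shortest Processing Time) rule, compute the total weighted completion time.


Compute p/w ratios and sort ascending (WSPT): [(3, 4), (4, 5), (4, 4), (7, 5)]
Compute weighted completion times:
  Job (p=3,w=4): C=3, w*C=4*3=12
  Job (p=4,w=5): C=7, w*C=5*7=35
  Job (p=4,w=4): C=11, w*C=4*11=44
  Job (p=7,w=5): C=18, w*C=5*18=90
Total weighted completion time = 181

181


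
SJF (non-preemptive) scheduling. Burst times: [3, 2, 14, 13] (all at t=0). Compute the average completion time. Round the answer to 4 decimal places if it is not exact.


SJF order (ascending): [2, 3, 13, 14]
Completion times:
  Job 1: burst=2, C=2
  Job 2: burst=3, C=5
  Job 3: burst=13, C=18
  Job 4: burst=14, C=32
Average completion = 57/4 = 14.25

14.25


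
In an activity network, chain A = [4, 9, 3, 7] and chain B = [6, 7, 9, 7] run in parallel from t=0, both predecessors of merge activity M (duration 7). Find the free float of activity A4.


ES(A4) = sum of predecessors on chain A = 16
EF(A4) = ES + duration = 16 + 7 = 23
Successor of A4 is M. ES(M) = max(sum(A), sum(B)) = max(23, 29) = 29
Free float = ES(successor) - EF(current) = 29 - 23 = 6

6


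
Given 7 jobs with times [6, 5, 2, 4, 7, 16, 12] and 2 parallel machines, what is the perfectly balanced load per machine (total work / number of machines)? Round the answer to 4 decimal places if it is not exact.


Total processing time = 6 + 5 + 2 + 4 + 7 + 16 + 12 = 52
Number of machines = 2
Ideal balanced load = 52 / 2 = 26.0

26.0


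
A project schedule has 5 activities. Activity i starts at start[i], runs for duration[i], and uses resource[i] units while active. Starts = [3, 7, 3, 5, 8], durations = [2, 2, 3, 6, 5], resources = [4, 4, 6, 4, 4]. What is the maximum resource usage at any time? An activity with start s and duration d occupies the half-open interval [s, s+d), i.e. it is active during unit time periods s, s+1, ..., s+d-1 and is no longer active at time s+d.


Each activity i is active on [start_i, start_i + duration_i).
Compute total resource usage per time slot:
  t=0: active resources = [], total = 0
  t=1: active resources = [], total = 0
  t=2: active resources = [], total = 0
  t=3: active resources = [4, 6], total = 10
  t=4: active resources = [4, 6], total = 10
  t=5: active resources = [6, 4], total = 10
  t=6: active resources = [4], total = 4
  t=7: active resources = [4, 4], total = 8
  t=8: active resources = [4, 4, 4], total = 12
  t=9: active resources = [4, 4], total = 8
  t=10: active resources = [4, 4], total = 8
  t=11: active resources = [4], total = 4
  t=12: active resources = [4], total = 4
Peak resource demand = 12

12


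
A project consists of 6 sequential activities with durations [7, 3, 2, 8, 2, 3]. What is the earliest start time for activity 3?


Activity 3 starts after activities 1 through 2 complete.
Predecessor durations: [7, 3]
ES = 7 + 3 = 10

10


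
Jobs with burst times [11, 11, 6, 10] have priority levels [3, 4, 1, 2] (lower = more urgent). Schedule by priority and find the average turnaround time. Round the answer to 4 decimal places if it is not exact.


Sort by priority (ascending = highest first):
Order: [(1, 6), (2, 10), (3, 11), (4, 11)]
Completion times:
  Priority 1, burst=6, C=6
  Priority 2, burst=10, C=16
  Priority 3, burst=11, C=27
  Priority 4, burst=11, C=38
Average turnaround = 87/4 = 21.75

21.75


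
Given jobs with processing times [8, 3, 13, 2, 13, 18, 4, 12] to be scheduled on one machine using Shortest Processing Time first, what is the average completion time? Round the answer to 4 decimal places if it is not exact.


Sort jobs by processing time (SPT order): [2, 3, 4, 8, 12, 13, 13, 18]
Compute completion times sequentially:
  Job 1: processing = 2, completes at 2
  Job 2: processing = 3, completes at 5
  Job 3: processing = 4, completes at 9
  Job 4: processing = 8, completes at 17
  Job 5: processing = 12, completes at 29
  Job 6: processing = 13, completes at 42
  Job 7: processing = 13, completes at 55
  Job 8: processing = 18, completes at 73
Sum of completion times = 232
Average completion time = 232/8 = 29.0

29.0


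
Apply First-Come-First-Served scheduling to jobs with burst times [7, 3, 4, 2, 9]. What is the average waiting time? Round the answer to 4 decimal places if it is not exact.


FCFS order (as given): [7, 3, 4, 2, 9]
Waiting times:
  Job 1: wait = 0
  Job 2: wait = 7
  Job 3: wait = 10
  Job 4: wait = 14
  Job 5: wait = 16
Sum of waiting times = 47
Average waiting time = 47/5 = 9.4

9.4


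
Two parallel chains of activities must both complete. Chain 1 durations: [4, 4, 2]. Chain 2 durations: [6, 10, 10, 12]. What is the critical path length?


Path A total = 4 + 4 + 2 = 10
Path B total = 6 + 10 + 10 + 12 = 38
Critical path = longest path = max(10, 38) = 38

38


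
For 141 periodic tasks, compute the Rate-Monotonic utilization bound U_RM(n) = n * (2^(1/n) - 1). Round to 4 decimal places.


Compute 2^(1/141) = 1.0049280405
Subtract 1: 1.0049280405 - 1 = 0.0049280405
Multiply by n: 141 * 0.0049280405 = 0.6948537105
Round to 4 dp: 0.6949

0.6949


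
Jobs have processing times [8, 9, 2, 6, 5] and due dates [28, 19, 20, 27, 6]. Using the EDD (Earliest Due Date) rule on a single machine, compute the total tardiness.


Sort by due date (EDD order): [(5, 6), (9, 19), (2, 20), (6, 27), (8, 28)]
Compute completion times and tardiness:
  Job 1: p=5, d=6, C=5, tardiness=max(0,5-6)=0
  Job 2: p=9, d=19, C=14, tardiness=max(0,14-19)=0
  Job 3: p=2, d=20, C=16, tardiness=max(0,16-20)=0
  Job 4: p=6, d=27, C=22, tardiness=max(0,22-27)=0
  Job 5: p=8, d=28, C=30, tardiness=max(0,30-28)=2
Total tardiness = 2

2


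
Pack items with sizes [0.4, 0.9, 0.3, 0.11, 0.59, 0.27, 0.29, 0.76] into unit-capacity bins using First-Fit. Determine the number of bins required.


Place items sequentially using First-Fit:
  Item 0.4 -> new Bin 1
  Item 0.9 -> new Bin 2
  Item 0.3 -> Bin 1 (now 0.7)
  Item 0.11 -> Bin 1 (now 0.81)
  Item 0.59 -> new Bin 3
  Item 0.27 -> Bin 3 (now 0.86)
  Item 0.29 -> new Bin 4
  Item 0.76 -> new Bin 5
Total bins used = 5

5


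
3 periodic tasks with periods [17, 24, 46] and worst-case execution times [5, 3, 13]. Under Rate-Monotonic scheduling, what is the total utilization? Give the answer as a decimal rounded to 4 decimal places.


Compute individual utilizations (exact fractions):
  Task 1: C/T = 5/17 (approx. 0.2941)
  Task 2: C/T = 3/24 = 1/8 (approx. 0.125)
  Task 3: C/T = 13/46 (approx. 0.2826)
Total utilization U = 5/17 + 1/8 + 13/46 = 2195/3128
Rounded to 4 decimal places: U = 0.7017
RM (Liu & Layland) bound for 3 tasks = 0.779763; compare with U = 2195/3128 (approx. 0.701726)
U <= bound, so schedulable by RM sufficient condition.

0.7017


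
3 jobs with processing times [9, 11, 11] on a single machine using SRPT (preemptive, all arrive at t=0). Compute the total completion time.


Since all jobs arrive at t=0, SRPT equals SPT ordering.
SPT order: [9, 11, 11]
Completion times:
  Job 1: p=9, C=9
  Job 2: p=11, C=20
  Job 3: p=11, C=31
Total completion time = 9 + 20 + 31 = 60

60


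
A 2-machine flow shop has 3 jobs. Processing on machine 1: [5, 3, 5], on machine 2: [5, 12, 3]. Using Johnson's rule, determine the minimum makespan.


Apply Johnson's rule:
  Group 1 (a <= b): [(2, 3, 12), (1, 5, 5)]
  Group 2 (a > b): [(3, 5, 3)]
Optimal job order: [2, 1, 3]
Schedule:
  Job 2: M1 done at 3, M2 done at 15
  Job 1: M1 done at 8, M2 done at 20
  Job 3: M1 done at 13, M2 done at 23
Makespan = 23

23
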